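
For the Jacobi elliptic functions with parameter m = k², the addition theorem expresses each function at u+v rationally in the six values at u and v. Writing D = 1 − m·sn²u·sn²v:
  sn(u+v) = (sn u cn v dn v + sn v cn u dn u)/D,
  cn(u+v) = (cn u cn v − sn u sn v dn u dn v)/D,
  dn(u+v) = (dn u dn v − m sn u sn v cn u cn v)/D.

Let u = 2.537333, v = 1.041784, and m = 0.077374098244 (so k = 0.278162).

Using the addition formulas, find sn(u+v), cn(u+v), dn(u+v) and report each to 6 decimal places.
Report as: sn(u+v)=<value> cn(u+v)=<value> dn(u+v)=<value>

sn u = 0.6165211345281876, cn u = -0.7873383584457678, dn u = 0.985185381576636
sn v = 0.8573352021495596, cn v = 0.5147585367482251, dn v = 0.9711478816239147
m = k² = 0.077374098244
D = 1 − m·sn²u·sn²v = 0.9783831280061984
sn(u+v) = (sn u·cn v·dn v + sn v·cn u·dn u)/D = -0.3568098095622607/0.9783831280061984 = -0.364693338783741
cn(u+v) = (cn u·cn v − sn u·sn v·dn u·dn v)/D = -0.9109996185330357/0.9783831280061984 = -0.9311276865429185
dn(u+v) = (dn u·dn v − m·sn u·sn v·cn u·cn v)/D = 0.9733359122174664/0.9783831280061984 = 0.9948412685743902

sn(u+v)=-0.364693 cn(u+v)=-0.931128 dn(u+v)=0.994841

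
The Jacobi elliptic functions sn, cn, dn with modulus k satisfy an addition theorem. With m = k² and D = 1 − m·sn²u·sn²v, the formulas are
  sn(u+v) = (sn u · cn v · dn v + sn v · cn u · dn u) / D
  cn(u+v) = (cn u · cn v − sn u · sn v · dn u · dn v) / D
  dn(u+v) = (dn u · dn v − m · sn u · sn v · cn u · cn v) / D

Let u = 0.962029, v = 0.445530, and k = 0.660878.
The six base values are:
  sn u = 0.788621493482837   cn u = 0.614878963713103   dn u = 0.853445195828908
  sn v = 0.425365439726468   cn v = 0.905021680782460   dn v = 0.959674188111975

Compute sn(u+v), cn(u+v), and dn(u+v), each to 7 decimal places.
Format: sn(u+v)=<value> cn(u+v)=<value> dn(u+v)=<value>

sn(u+v)=0.9550962 cn(u+v)=0.2962958 dn(u+v)=0.7756184

m = k² = 0.436759730884
D = 1 − m·sn²u·sn²v = 0.9508521854375539
sn(u+v) = (sn u·cn v·dn v + sn v·cn u·dn u)/D = 0.908155335876451/0.9508521854375539 = 0.955096228188764
cn(u+v) = (cn u·cn v − sn u·sn v·dn u·dn v)/D = 0.2817334990207996/0.9508521854375539 = 0.2962957895407836
dn(u+v) = (dn u·dn v − m·sn u·sn v·cn u·cn v)/D = 0.7374984662477523/0.9508521854375539 = 0.7756184163455201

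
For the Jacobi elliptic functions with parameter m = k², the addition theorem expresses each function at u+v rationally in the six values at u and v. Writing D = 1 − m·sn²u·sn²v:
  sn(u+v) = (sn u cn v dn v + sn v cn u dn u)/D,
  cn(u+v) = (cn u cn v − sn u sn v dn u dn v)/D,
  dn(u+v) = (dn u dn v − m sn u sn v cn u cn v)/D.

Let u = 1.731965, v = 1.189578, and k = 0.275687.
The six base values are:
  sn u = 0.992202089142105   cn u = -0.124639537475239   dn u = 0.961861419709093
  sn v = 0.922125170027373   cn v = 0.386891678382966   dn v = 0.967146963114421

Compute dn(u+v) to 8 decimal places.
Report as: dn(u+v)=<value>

m = k² = 0.076003321969
D = 1 − m·sn²u·sn²v = 0.9363772257740012
dn(u+v) = (dn u·dn v − m·sn u·sn v·cn u·cn v)/D = 0.9336146154678307/0.9363772257740012 = 0.9970496822966974

dn(u+v)=0.99704968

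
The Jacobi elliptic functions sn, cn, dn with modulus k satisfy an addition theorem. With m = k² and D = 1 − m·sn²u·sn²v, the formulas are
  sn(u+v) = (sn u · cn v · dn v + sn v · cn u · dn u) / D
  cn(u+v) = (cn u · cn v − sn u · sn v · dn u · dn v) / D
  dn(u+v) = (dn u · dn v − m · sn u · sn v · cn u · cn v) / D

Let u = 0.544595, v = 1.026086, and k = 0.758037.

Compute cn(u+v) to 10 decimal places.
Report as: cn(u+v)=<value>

sn u = 0.5056307095266379, cn u = 0.8627500133779128, dn u = 0.9236293843079581
sn v = 0.8093230826162912, cn v = 0.5873637271269515, dn v = 0.7896971732093215
m = k² = 0.574620093369
D = 1 − m·sn²u·sn²v = 0.9037741960091951
cn(u+v) = (cn u·cn v − sn u·sn v·dn u·dn v)/D = 0.2082691228666663/0.9037741960091951 = 0.2304437588352515

cn(u+v)=0.2304437588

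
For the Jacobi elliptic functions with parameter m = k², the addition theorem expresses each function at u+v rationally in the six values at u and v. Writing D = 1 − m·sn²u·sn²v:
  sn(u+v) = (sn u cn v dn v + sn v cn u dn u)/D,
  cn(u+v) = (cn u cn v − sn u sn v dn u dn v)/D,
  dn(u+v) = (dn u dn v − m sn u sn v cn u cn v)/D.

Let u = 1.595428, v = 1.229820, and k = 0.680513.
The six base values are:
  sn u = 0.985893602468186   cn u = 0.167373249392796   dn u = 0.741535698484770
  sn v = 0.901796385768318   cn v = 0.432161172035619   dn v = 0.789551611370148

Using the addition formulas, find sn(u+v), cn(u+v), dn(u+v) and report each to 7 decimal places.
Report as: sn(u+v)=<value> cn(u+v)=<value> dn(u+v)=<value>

sn(u+v)=0.7072021 cn(u+v)=-0.7070114 dn(u+v)=0.8765778

m = k² = 0.463097943169
D = 1 − m·sn²u·sn²v = 0.6339419770316388
sn(u+v) = (sn u·cn v·dn v + sn v·cn u·dn u)/D = 0.4483251264897348/0.6339419770316388 = 0.7072021458319675
cn(u+v) = (cn u·cn v − sn u·sn v·dn u·dn v)/D = -0.4482042070315116/0.6339419770316388 = -0.7070114036779467
dn(u+v) = (dn u·dn v − m·sn u·sn v·cn u·cn v)/D = 0.5556994377341265/0.6339419770316388 = 0.8765777592708499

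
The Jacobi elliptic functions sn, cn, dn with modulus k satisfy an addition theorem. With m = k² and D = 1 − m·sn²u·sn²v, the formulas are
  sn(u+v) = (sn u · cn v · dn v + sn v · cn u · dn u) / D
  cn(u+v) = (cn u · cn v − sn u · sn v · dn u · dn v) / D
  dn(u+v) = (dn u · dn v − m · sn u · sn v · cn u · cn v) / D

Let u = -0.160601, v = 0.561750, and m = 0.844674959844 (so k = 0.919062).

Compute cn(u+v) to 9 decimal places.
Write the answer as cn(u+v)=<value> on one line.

cn(u+v)=0.923993528

sn u = -0.1593393973814102, cn u = 0.9872238633876964, dn u = 0.9892191418751852
sn v = 0.5128968840541413, cn v = 0.85845022355845, dn v = 0.8819280529356077
m = k² = 0.844674959844
D = 1 − m·sn²u·sn²v = 0.99435848065341
cn(u+v) = (cn u·cn v − sn u·sn v·dn u·dn v)/D = 0.9187808010532334/0.99435848065341 = 0.9239935284199385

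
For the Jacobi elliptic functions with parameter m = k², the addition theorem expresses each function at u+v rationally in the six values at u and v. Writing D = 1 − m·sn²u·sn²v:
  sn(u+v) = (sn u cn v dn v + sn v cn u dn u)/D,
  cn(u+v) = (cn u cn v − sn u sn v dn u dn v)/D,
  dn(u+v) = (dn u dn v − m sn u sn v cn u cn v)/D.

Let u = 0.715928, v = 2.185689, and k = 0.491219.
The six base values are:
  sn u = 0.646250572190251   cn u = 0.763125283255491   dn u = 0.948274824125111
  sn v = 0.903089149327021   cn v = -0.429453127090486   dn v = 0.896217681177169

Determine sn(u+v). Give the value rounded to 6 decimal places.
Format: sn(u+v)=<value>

sn(u+v)=0.441040

m = k² = 0.241296105961
D = 1 − m·sn²u·sn²v = 0.9178110479453964
sn(u+v) = (sn u·cn v·dn v + sn v·cn u·dn u)/D = 0.4047915421191542/0.9178110479453964 = 0.4410401716402487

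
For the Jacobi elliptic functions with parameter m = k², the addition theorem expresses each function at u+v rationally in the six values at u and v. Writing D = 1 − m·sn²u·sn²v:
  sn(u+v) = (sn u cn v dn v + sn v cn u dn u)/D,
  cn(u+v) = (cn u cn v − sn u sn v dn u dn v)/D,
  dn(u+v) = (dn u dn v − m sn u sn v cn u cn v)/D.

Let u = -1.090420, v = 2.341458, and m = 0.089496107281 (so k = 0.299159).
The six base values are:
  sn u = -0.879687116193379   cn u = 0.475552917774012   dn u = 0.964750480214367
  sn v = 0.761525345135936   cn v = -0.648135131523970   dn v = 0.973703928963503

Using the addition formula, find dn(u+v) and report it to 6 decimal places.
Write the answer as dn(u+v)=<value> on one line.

dn(u+v)=0.959436

m = k² = 0.089496107281
D = 1 − m·sn²u·sn²v = 0.9598367052267204
dn(u+v) = (dn u·dn v − m·sn u·sn v·cn u·cn v)/D = 0.9209022187248097/0.9598367052267204 = 0.9594363434010225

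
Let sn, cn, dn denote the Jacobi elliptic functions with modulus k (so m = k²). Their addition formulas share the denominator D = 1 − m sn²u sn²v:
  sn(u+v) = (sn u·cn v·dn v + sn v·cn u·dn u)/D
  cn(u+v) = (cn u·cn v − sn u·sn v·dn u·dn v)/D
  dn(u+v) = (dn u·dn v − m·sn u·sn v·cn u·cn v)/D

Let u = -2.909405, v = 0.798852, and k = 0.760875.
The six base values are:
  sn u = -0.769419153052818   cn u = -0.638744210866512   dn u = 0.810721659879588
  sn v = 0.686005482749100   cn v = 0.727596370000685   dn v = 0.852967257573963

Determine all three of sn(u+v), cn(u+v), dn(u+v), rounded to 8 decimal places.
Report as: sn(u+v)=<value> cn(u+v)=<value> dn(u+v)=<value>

m = k² = 0.578930765625
D = 1 − m·sn²u·sn²v = 0.8387098711504558
sn(u+v) = (sn u·cn v·dn v + sn v·cn u·dn u)/D = -0.8327574083042881/0.8387098711504558 = -0.992902834399692
cn(u+v) = (cn u·cn v − sn u·sn v·dn u·dn v)/D = -0.09974641286552359/0.8387098711504558 = -0.1189283878687415
dn(u+v) = (dn u·dn v − m·sn u·sn v·cn u·cn v)/D = 0.549503870077643/0.8387098711504558 = 0.6551775399088724

sn(u+v)=-0.99290283 cn(u+v)=-0.11892839 dn(u+v)=0.65517754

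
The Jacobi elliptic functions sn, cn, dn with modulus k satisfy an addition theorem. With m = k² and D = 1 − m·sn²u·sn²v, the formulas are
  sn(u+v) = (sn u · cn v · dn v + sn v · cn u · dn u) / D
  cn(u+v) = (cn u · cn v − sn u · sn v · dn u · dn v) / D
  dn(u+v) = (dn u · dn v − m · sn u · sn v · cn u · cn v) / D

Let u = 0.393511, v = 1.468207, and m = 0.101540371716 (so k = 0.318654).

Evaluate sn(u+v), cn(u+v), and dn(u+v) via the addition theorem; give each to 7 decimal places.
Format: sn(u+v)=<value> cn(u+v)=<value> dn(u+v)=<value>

sn(u+v)=0.9723091 cn(u+v)=-0.2336987 dn(u+v)=0.9507919

sn u = 0.3825105101700438, cn u = 0.9239511402717423, dn u = 0.992543798815136
sn v = 0.9905740657172822, cn v = 0.1369781746422891, dn v = 0.9488755620958176
m = k² = 0.101540371716
D = 1 − m·sn²u·sn²v = 0.9854219511462722
sn(u+v) = (sn u·cn v·dn v + sn v·cn u·dn u)/D = 0.9581347050806318/0.9854219511462722 = 0.9723090742662074
cn(u+v) = (cn u·cn v − sn u·sn v·dn u·dn v)/D = -0.2302917903898807/0.9854219511462722 = -0.2336986608853176
dn(u+v) = (dn u·dn v − m·sn u·sn v·cn u·cn v)/D = 0.9369312222331371/0.9854219511462722 = 0.9507919131933999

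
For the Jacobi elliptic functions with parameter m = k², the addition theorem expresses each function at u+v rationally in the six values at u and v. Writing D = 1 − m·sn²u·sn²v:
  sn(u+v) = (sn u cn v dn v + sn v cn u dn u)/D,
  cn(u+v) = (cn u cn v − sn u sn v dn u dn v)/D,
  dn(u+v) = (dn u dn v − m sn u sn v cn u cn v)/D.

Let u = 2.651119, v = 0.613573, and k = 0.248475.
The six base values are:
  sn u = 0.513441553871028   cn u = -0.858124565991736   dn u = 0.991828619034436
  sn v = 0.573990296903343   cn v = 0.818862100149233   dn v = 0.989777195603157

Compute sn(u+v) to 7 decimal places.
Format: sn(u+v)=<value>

sn(u+v)=-0.0727808

m = k² = 0.061739825625
D = 1 − m·sn²u·sn²v = 0.9946376330650504
sn(u+v) = (sn u·cn v·dn v + sn v·cn u·dn u)/D = -0.07239054301823123/0.9946376330650504 = -0.07278082048349041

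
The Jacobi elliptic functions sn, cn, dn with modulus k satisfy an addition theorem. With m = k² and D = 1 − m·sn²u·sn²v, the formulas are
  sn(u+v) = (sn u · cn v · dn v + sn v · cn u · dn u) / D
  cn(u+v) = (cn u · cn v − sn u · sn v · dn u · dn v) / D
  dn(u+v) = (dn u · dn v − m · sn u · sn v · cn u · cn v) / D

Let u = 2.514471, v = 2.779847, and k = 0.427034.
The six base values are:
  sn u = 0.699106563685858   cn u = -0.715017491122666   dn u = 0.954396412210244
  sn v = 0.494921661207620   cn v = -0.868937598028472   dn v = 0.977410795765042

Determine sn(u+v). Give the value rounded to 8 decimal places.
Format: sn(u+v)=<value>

m = k² = 0.182358037156
D = 1 − m·sn²u·sn²v = 0.9781684489359742
sn(u+v) = (sn u·cn v·dn v + sn v·cn u·dn u)/D = -0.9314970431897742/0.9781684489359742 = -0.9522869442405672

sn(u+v)=-0.95228694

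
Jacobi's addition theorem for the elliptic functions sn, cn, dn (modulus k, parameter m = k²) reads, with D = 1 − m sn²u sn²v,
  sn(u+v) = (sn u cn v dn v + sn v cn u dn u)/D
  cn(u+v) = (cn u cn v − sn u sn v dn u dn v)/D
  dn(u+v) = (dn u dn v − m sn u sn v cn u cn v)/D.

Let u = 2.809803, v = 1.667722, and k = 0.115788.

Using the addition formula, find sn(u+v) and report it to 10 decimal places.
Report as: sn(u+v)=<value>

sn(u+v)=-0.9691281293

sn u = 0.3356657747218947, cn u = -0.941981150384842, dn u = 0.999244428907152
sn v = 0.9958617937875308, cn v = -0.09088062320583817, dn v = 0.9933296885613284
m = k² = 0.013406860944
D = 1 − m·sn²u·sn²v = 0.9985019049448831
sn(u+v) = (sn u·cn v·dn v + sn v·cn u·dn u)/D = -0.9676762832212963/0.9985019049448831 = -0.9691281292795447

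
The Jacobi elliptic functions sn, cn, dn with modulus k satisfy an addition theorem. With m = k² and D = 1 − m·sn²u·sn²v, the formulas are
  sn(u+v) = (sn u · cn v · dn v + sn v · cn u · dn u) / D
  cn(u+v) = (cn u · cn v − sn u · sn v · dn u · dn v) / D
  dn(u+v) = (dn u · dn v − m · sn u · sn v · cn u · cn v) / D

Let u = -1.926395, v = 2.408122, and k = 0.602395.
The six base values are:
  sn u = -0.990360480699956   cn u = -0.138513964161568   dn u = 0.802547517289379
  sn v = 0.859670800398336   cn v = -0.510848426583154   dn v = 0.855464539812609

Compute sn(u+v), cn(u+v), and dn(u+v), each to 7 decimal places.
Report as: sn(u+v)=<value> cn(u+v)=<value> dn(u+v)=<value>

sn(u+v)=0.4576007 cn(u+v)=0.8891578 dn(u+v)=0.9612562

m = k² = 0.362879736025
D = 1 − m·sn²u·sn²v = 0.7369649201535638
sn(u+v) = (sn u·cn v·dn v + sn v·cn u·dn u)/D = 0.3372356441043913/0.7369649201535638 = 0.4576006739019822
cn(u+v) = (cn u·cn v − sn u·sn v·dn u·dn v)/D = 0.655278119490072/0.7369649201535638 = 0.8891578168381875
dn(u+v) = (dn u·dn v − m·sn u·sn v·cn u·cn v)/D = 0.7084121332877066/0.7369649201535638 = 0.9612562469596144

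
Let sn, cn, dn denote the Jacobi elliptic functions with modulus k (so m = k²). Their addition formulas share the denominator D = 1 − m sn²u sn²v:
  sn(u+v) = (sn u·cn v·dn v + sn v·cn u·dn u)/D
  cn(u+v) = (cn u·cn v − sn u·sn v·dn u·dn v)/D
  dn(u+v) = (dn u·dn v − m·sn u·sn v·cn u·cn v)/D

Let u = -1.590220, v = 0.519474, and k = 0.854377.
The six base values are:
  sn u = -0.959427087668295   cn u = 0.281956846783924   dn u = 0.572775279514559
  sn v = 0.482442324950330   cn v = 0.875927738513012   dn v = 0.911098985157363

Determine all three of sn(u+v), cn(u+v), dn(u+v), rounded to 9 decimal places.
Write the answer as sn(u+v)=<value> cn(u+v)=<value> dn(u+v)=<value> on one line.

m = k² = 0.729960058129
D = 1 − m·sn²u·sn²v = 0.8436082453951013
sn(u+v) = (sn u·cn v·dn v + sn v·cn u·dn u)/D = -0.6877639540523313/0.8436082453951013 = -0.8152646181524924
cn(u+v) = (cn u·cn v − sn u·sn v·dn u·dn v)/D = 0.4885239146704121/0.8436082453951013 = 0.5790885963206933
dn(u+v) = (dn u·dn v − m·sn u·sn v·cn u·cn v)/D = 0.605301336304758/0.8436082453951013 = 0.7175147227505666

sn(u+v)=-0.815264618 cn(u+v)=0.579088596 dn(u+v)=0.717514723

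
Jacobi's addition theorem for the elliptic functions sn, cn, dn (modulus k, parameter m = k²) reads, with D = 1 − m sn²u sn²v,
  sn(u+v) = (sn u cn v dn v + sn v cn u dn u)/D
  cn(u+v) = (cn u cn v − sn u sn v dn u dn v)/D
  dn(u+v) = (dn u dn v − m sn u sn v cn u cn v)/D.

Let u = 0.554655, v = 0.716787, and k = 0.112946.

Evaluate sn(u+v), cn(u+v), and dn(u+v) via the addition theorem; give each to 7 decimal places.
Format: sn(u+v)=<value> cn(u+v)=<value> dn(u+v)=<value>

sn(u+v)=0.9545915 cn(u+v)=0.2979180 dn(u+v)=0.9941707

sn u = 0.5263600901609667, cn u = 0.8502617570405828, dn u = 0.998231268686845
sn v = 0.656433116329469, cn v = 0.7543842282192688, dn v = 0.9972477318877218
m = k² = 0.012756798916
D = 1 − m·sn²u·sn²v = 0.9984770397073264
sn(u+v) = (sn u·cn v·dn v + sn v·cn u·dn u)/D = 0.953137661170279/0.9984770397073264 = 0.9545914660688269
cn(u+v) = (cn u·cn v − sn u·sn v·dn u·dn v)/D = 0.2974642796733019/0.9984770397073264 = 0.2979179969531343
dn(u+v) = (dn u·dn v − m·sn u·sn v·cn u·cn v)/D = 0.9926566434761878/0.9984770397073264 = 0.9941707260160487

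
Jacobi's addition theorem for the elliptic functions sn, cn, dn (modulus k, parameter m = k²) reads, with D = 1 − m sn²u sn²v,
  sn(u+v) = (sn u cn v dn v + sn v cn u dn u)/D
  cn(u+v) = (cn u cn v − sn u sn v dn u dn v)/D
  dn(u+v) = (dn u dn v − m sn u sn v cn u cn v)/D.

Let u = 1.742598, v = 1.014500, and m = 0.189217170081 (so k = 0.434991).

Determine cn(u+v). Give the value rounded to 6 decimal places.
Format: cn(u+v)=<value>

sn u = 0.9968342812810408, cn u = -0.07950733087527797, dn u = 0.9010987461436409
sn v = 0.8348098458904521, cn v = 0.5505383921257078, dn v = 0.9317366253689958
m = k² = 0.189217170081
D = 1 − m·sn²u·sn²v = 0.8689667242942073
cn(u+v) = (cn u·cn v − sn u·sn v·dn u·dn v)/D = -0.7424482485892333/0.8689667242942073 = -0.8544035436941099

cn(u+v)=-0.854404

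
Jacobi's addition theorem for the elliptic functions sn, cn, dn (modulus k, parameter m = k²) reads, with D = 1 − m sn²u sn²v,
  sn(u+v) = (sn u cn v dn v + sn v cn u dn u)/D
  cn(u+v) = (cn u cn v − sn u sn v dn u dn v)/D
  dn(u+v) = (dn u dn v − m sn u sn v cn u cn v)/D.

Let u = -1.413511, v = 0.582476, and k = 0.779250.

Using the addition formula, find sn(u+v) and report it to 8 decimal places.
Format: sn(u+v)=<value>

sn u = -0.9390455917467012, cn u = 0.3437926360774583, dn u = 0.6815717629636643
sn v = 0.5345117054874919, cn v = 0.8451610714513848, dn v = 0.9091273564972212
m = k² = 0.6072305625
D = 1 − m·sn²u·sn²v = 0.8470176178093117
sn(u+v) = (sn u·cn v·dn v + sn v·cn u·dn u)/D = -0.5962777424056649/0.8470176178093117 = -0.7039732466815163

sn(u+v)=-0.70397325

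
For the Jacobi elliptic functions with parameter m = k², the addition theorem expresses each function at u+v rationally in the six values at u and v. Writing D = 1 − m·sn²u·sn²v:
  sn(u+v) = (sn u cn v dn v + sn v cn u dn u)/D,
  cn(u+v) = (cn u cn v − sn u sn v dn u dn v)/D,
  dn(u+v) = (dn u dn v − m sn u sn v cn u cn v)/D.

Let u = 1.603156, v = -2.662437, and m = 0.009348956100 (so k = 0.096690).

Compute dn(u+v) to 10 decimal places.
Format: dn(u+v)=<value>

dn(u+v)=0.9964451560

sn u = 0.9995929152566293, cn u = -0.02853075128266324, dn u = 0.9953183681543807
sn v = -0.4674164237190838, cn v = -0.88403726552542, dn v = 0.998978206824971
m = k² = 0.0093489561
D = 1 − m·sn²u·sn²v = 0.9979591203483554
dn(u+v) = (dn u·dn v − m·sn u·sn v·cn u·cn v)/D = 0.9944115313503896/0.9979591203483554 = 0.9964451559932361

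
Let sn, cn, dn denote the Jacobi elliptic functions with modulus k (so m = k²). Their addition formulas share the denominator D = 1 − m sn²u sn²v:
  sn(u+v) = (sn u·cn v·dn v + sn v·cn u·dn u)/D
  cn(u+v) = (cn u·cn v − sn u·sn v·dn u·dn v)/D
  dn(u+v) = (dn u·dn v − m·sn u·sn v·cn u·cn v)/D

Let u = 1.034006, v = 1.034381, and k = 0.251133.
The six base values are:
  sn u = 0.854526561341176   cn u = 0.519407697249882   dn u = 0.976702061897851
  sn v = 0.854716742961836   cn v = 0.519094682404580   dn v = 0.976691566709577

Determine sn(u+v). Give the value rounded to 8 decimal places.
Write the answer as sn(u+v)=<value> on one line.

m = k² = 0.063067783689
D = 1 − m·sn²u·sn²v = 0.9663563485379991
sn(u+v) = (sn u·cn v·dn v + sn v·cn u·dn u)/D = 0.8668444528330208/0.9663563485379991 = 0.8970236022606672

sn(u+v)=0.89702360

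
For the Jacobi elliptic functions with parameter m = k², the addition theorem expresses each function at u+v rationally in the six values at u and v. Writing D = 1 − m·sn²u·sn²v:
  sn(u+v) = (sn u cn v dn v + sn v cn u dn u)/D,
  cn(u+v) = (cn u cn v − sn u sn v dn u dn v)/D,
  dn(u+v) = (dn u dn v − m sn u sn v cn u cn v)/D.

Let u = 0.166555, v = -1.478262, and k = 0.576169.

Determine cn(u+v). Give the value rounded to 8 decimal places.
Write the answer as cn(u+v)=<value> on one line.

cn(u+v)=0.34074667

sn u = 0.165535416496851, cn u = 0.9862038460101512, dn u = 0.9954412825565999
sn v = -0.9782367458646808, cn v = 0.2074918529486879, dn v = 0.8260275874474425
m = k² = 0.331970716561
D = 1 − m·sn²u·sn²v = 0.9912949840274687
cn(u+v) = (cn u·cn v − sn u·sn v·dn u·dn v)/D = 0.3377804674162717/0.9912949840274687 = 0.3407466726442266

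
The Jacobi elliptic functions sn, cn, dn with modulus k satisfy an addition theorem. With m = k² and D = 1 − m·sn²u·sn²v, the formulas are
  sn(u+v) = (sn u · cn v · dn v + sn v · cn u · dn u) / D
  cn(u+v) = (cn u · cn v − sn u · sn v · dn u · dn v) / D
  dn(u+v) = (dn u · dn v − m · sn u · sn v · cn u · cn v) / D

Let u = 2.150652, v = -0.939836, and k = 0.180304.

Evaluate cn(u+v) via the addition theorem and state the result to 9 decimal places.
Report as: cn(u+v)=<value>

cn(u+v)=0.358949376

sn u = 0.8480654209875719, cn u = -0.5298915376991525, dn u = 0.9882401823442985
sn v = -0.8052344715550919, cn v = 0.5929565294516892, dn v = 0.9894042329332578
m = k² = 0.032509532416
D = 1 − m·sn²u·sn²v = 0.9848394781269599
cn(u+v) = (cn u·cn v − sn u·sn v·dn u·dn v)/D = 0.3535075161111915/0.9848394781269599 = 0.358949375977005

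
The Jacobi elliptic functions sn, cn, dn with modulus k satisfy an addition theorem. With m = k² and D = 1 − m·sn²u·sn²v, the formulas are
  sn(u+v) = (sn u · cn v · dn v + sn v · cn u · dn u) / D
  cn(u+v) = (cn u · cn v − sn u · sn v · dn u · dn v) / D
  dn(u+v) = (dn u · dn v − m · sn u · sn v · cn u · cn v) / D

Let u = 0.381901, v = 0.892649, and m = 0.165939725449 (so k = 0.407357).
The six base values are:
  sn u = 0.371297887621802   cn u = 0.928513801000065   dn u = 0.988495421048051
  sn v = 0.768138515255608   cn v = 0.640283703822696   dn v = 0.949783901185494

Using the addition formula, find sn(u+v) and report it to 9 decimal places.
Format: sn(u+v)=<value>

sn(u+v)=0.943555910

m = k² = 0.165939725449
D = 1 − m·sn²u·sn²v = 0.9865018451082411
sn(u+v) = (sn u·cn v·dn v + sn v·cn u·dn u)/D = 0.9308196466254451/0.9865018451082411 = 0.9435559104537849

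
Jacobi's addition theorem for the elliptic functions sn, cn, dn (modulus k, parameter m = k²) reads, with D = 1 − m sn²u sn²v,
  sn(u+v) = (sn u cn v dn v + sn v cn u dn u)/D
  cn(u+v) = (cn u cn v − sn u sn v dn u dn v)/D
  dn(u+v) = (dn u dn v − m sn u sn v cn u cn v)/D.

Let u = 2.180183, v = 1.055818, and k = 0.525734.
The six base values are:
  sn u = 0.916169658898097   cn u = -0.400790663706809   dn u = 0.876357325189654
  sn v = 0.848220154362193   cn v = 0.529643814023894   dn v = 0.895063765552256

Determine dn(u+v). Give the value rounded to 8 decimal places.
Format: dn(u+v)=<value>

m = k² = 0.276396238756
D = 1 − m·sn²u·sn²v = 0.8330827912665141
dn(u+v) = (dn u·dn v − m·sn u·sn v·cn u·cn v)/D = 0.8299907821192598/0.8330827912665141 = 0.9962884731509654

dn(u+v)=0.99628847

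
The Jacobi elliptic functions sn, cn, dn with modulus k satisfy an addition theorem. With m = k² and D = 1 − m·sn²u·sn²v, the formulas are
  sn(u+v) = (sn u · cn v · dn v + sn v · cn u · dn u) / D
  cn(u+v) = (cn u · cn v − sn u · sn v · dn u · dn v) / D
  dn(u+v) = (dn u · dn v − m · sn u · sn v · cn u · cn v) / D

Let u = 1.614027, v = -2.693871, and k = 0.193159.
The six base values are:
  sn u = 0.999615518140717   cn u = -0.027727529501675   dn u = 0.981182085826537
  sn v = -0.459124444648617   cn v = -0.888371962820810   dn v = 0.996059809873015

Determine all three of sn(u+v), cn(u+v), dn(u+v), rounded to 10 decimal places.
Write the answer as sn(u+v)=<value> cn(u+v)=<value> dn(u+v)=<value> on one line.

sn(u+v)=-0.8789480485 cn(u+v)=0.4769175276 dn(u+v)=0.9854825535

m = k² = 0.037310399281
D = 1 − m·sn²u·sn²v = 0.9921411914699004
sn(u+v) = (sn u·cn v·dn v + sn v·cn u·dn u)/D = -0.8720405640407916/0.9921411914699004 = -0.8789480484615557
cn(u+v) = (cn u·cn v − sn u·sn v·dn u·dn v)/D = 0.4731695240384059/0.9921411914699004 = 0.4769175275722447
dn(u+v) = (dn u·dn v − m·sn u·sn v·cn u·cn v)/D = 0.9777378348145395/0.9921411914699004 = 0.9854825535123467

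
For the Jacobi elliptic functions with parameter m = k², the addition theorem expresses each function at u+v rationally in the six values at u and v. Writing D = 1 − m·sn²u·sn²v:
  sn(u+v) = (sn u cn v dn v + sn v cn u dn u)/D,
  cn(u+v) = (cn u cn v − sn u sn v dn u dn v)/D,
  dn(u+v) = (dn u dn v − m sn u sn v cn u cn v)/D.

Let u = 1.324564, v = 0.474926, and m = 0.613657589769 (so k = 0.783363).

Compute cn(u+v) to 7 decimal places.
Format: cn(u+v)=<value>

sn u = 0.9154584464092886, cn u = 0.4024125158315676, dn u = 0.6969329689032911
sn v = 0.4479872650663116, cn v = 0.8940399377759398, dn v = 0.936399203942297
m = k² = 0.613657589769
D = 1 − m·sn²u·sn²v = 0.8967869245447863
cn(u+v) = (cn u·cn v − sn u·sn v·dn u·dn v)/D = 0.09212957669378032/0.8967869245447863 = 0.1027329616124207

cn(u+v)=0.1027330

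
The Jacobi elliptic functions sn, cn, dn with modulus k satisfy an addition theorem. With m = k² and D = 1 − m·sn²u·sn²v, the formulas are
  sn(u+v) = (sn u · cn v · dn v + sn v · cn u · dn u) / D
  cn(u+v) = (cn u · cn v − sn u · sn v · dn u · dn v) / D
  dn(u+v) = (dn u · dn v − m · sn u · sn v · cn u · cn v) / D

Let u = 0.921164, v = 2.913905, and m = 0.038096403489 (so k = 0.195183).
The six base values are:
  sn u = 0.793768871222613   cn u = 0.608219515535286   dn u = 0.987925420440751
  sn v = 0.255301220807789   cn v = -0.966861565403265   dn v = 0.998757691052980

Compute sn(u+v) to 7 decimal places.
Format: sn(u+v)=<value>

m = k² = 0.038096403489
D = 1 − m·sn²u·sn²v = 0.998435491641516
sn(u+v) = (sn u·cn v·dn v + sn v·cn u·dn u)/D = -0.6131069312788404/0.998435491641516 = -0.6140676452424969

sn(u+v)=-0.6140676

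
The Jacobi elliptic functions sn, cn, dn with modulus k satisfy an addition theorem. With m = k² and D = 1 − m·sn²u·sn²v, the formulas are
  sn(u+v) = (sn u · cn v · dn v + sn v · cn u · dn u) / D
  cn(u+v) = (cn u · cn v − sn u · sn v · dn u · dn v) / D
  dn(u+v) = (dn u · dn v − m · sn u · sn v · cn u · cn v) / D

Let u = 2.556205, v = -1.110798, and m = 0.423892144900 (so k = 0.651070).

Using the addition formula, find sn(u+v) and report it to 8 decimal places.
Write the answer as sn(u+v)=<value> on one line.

sn(u+v)=0.96451570

sn u = 0.825030244070251, cn u = -0.5650885739150828, dn u = 0.8434851836994035
sn v = -0.8601288425339188, cn v = 0.510076831704069, dn v = 0.8284898455706763
m = k² = 0.4238921449
D = 1 − m·sn²u·sn²v = 0.7865372355985551
sn(u+v) = (sn u·cn v·dn v + sn v·cn u·dn u)/D = 0.7586275122918384/0.7865372355985551 = 0.9645156999013817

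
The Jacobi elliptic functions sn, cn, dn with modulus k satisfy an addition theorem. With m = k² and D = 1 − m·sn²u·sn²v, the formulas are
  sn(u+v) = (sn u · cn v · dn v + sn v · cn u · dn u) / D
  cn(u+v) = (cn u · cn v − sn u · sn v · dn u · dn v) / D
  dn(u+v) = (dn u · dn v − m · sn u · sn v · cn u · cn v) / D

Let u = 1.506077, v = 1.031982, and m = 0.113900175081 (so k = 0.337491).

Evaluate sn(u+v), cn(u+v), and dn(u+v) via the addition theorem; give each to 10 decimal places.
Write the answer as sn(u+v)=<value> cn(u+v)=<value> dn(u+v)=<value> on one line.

sn u = 0.9943890297456058, cn u = 0.1057849588627451, dn u = 0.9420055307639897
sn v = 0.8495649702848295, cn v = 0.5274839914774066, dn v = 0.958014267577212
m = k² = 0.113900175081
D = 1 − m·sn²u·sn²v = 0.9187112894340364
sn(u+v) = (sn u·cn v·dn v + sn v·cn u·dn u)/D = 0.5871609209678619/0.9187112894340364 = 0.6391136450816632
cn(u+v) = (cn u·cn v − sn u·sn v·dn u·dn v)/D = -0.7065921639968292/0.9187112894340364 = -0.769112312130309
dn(u+v) = (dn u·dn v − m·sn u·sn v·cn u·cn v)/D = 0.8970855270245677/0.9187112894340364 = 0.9764607633995757

sn(u+v)=0.6391136451 cn(u+v)=-0.7691123121 dn(u+v)=0.9764607634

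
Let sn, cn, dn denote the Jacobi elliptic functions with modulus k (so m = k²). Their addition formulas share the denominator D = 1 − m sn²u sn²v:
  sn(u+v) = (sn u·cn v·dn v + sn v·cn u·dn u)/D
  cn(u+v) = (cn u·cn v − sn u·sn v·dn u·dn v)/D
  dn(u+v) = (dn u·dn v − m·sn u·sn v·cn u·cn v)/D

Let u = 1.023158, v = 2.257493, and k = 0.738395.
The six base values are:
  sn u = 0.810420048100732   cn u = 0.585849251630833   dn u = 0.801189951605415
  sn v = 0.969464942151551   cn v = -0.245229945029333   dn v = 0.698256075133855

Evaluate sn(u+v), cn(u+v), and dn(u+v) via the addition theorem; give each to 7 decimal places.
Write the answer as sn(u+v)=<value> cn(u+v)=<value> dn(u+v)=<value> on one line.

sn(u+v)=0.4767169 cn(u+v)=-0.8790569 dn(u+v)=0.9359980

m = k² = 0.545227176025
D = 1 − m·sn²u·sn²v = 0.6634403371638083
sn(u+v) = (sn u·cn v·dn v + sn v·cn u·dn u)/D = 0.3162731956087633/0.6634403371638083 = 0.4767168619273645
cn(u+v) = (cn u·cn v − sn u·sn v·dn u·dn v)/D = -0.5832018061661405/0.6634403371638083 = -0.8790569000662734
dn(u+v) = (dn u·dn v − m·sn u·sn v·cn u·cn v)/D = 0.6209788214373956/0.6634403371638083 = 0.9359979890461068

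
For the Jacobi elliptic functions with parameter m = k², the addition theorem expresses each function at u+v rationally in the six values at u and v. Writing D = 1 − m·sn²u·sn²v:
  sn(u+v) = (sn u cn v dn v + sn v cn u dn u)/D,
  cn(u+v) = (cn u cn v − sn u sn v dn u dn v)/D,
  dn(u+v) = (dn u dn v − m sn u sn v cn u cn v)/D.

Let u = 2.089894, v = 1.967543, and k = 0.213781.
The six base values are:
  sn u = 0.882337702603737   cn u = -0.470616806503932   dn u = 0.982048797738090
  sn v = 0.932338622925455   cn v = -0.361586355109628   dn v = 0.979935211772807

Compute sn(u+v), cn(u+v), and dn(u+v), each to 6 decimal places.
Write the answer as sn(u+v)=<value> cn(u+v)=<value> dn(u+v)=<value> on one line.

m = k² = 0.045702315961
D = 1 − m·sn²u·sn²v = 0.9690717580576118
sn(u+v) = (sn u·cn v·dn v + sn v·cn u·dn u)/D = -0.7435374787002992/0.9690717580576118 = -0.767267720391141
cn(u+v) = (cn u·cn v − sn u·sn v·dn u·dn v)/D = -0.6214918261995669/0.9690717580576118 = -0.6413269409948266
dn(u+v) = (dn u·dn v − m·sn u·sn v·cn u·cn v)/D = 0.9559464624666501/0.9690717580576118 = 0.9864558063096692

sn(u+v)=-0.767268 cn(u+v)=-0.641327 dn(u+v)=0.986456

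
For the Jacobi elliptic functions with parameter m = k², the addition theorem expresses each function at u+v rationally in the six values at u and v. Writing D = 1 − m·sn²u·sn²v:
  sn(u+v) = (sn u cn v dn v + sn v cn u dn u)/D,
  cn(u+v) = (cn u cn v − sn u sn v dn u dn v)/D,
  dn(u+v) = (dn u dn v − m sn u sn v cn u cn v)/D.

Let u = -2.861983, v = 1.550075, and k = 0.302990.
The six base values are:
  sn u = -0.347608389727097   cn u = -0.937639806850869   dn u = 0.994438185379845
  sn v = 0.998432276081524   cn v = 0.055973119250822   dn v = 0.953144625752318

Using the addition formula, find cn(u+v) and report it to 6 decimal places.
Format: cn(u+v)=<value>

cn(u+v)=0.279571

m = k² = 0.0918029401
D = 1 − m·sn²u·sn²v = 0.9889420578463761
cn(u+v) = (cn u·cn v − sn u·sn v·dn u·dn v)/D = 0.2764791664023872/0.9889420578463761 = 0.2795706423938297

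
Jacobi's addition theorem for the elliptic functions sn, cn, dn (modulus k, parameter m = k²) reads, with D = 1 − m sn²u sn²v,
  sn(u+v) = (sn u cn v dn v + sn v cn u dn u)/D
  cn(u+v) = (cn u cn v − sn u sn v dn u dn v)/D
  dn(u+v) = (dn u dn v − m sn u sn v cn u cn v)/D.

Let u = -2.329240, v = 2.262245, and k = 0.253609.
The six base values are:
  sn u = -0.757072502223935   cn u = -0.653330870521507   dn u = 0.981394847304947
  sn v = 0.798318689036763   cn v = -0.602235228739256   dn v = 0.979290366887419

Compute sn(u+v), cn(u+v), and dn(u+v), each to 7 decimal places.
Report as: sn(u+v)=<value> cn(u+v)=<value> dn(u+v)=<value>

m = k² = 0.064317524881
D = 1 − m·sn²u·sn²v = 0.9765060056040378
sn(u+v) = (sn u·cn v·dn v + sn v·cn u·dn u)/D = -0.06536895462488285/0.9765060056040378 = -0.06694168212969416
cn(u+v) = (cn u·cn v − sn u·sn v·dn u·dn v)/D = 0.9743155950471095/0.9765060056040378 = 0.9977568898251953
dn(u+v) = (dn u·dn v − m·sn u·sn v·cn u·cn v)/D = 0.976365271683949/0.9765060056040378 = 0.9998558801284568

sn(u+v)=-0.0669417 cn(u+v)=0.9977569 dn(u+v)=0.9998559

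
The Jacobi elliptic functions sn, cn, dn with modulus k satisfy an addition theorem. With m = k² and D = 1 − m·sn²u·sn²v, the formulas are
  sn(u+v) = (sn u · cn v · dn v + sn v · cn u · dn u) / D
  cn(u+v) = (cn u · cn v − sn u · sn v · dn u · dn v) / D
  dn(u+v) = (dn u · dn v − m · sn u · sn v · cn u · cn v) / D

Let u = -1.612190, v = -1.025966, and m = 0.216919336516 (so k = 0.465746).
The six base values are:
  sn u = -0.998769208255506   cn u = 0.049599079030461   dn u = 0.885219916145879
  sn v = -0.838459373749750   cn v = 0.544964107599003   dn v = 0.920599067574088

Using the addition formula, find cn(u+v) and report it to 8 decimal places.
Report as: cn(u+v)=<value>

m = k² = 0.216919336516
D = 1 − m·sn²u·sn²v = 0.847877797183485
cn(u+v) = (cn u·cn v − sn u·sn v·dn u·dn v)/D = -0.6554171991459809/0.847877797183485 = -0.7730090365889666

cn(u+v)=-0.77300904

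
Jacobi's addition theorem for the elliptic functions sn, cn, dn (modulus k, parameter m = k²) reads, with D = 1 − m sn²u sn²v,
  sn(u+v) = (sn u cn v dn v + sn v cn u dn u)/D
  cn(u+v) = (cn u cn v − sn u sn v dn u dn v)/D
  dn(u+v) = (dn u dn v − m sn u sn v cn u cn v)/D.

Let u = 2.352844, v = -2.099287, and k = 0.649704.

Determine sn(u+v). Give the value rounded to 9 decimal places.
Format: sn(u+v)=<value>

sn(u+v)=0.249754061

sn u = 0.9070615982137162, cn u = -0.4209979299782587, dn u = 0.8078985780089042
sn v = -0.9726951706883355, cn v = -0.2320864169217789, dn v = 0.7749977900125335
m = k² = 0.422115287616
D = 1 − m·sn²u·sn²v = 0.671407109935815
sn(u+v) = (sn u·cn v·dn v + sn v·cn u·dn u)/D = 0.1676866524803492/0.671407109935815 = 0.2497540612824008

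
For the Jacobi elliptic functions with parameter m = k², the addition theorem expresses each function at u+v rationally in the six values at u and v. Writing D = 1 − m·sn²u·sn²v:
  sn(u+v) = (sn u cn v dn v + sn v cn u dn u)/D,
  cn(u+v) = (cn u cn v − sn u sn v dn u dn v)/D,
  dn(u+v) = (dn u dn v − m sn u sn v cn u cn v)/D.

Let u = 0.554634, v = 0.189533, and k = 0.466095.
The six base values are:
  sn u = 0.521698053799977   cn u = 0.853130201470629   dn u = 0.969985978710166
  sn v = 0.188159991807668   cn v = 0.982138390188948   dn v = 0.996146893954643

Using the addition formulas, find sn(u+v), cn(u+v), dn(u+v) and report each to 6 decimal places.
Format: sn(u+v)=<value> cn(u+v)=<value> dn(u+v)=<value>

m = k² = 0.217244549025
D = 1 − m·sn²u·sn²v = 0.9979066497803315
sn(u+v) = (sn u·cn v·dn v + sn v·cn u·dn u)/D = 0.6661124052562284/0.9979066497803315 = 0.6675097369106211
cn(u+v) = (cn u·cn v − sn u·sn v·dn u·dn v)/D = 0.7430423576348573/0.9979066497803315 = 0.7446010684450522
dn(u+v) = (dn u·dn v − m·sn u·sn v·cn u·cn v)/D = 0.9483802133447898/0.9979066497803315 = 0.9503696699020456

sn(u+v)=0.667510 cn(u+v)=0.744601 dn(u+v)=0.950370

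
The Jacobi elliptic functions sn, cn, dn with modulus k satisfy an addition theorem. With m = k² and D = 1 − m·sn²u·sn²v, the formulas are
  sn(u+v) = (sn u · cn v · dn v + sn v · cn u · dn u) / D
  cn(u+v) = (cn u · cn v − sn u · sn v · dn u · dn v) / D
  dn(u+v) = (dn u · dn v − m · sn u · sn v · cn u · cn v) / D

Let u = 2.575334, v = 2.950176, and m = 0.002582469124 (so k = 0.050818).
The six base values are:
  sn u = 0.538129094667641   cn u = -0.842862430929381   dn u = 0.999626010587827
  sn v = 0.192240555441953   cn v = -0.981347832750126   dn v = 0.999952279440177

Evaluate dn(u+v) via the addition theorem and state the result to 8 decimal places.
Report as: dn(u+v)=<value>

m = k² = 0.002582469124
D = 1 − m·sn²u·sn²v = 0.9999723625410965
dn(u+v) = (dn u·dn v − m·sn u·sn v·cn u·cn v)/D = 0.9993573312746109/0.9999723625410965 = 0.9993849517351433

dn(u+v)=0.99938495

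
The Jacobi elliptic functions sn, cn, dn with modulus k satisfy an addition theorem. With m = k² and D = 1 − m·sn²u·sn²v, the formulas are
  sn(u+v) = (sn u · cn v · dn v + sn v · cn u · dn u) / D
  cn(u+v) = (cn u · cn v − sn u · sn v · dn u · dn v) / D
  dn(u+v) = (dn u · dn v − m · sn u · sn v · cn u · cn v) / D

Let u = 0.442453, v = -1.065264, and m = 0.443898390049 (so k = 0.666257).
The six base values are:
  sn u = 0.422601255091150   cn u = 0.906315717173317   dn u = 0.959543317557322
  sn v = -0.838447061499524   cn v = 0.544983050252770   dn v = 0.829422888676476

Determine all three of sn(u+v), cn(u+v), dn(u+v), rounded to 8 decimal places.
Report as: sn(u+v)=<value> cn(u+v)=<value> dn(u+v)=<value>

m = k² = 0.443898390049
D = 1 − m·sn²u·sn²v = 0.9442690522079813
sn(u+v) = (sn u·cn v·dn v + sn v·cn u·dn u)/D = -0.5381299902462538/0.9442690522079813 = -0.5698905295984721
cn(u+v) = (cn u·cn v − sn u·sn v·dn u·dn v)/D = 0.7759253550151111/0.9442690522079813 = 0.8217206242233263
dn(u+v) = (dn u·dn v − m·sn u·sn v·cn u·cn v)/D = 0.8735549335900901/0.9442690522079813 = 0.9251123199976314

sn(u+v)=-0.56989053 cn(u+v)=0.82172062 dn(u+v)=0.92511232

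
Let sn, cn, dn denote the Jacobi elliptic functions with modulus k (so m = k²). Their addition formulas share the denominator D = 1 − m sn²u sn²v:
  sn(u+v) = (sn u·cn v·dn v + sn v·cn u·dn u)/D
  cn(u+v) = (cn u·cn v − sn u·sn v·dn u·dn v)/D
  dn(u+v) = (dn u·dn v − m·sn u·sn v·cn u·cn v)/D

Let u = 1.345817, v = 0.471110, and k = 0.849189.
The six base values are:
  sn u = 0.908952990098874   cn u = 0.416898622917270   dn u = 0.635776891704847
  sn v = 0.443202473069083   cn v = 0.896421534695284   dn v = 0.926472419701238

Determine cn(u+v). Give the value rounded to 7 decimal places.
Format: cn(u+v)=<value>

m = k² = 0.721121957721
D = 1 − m·sn²u·sn²v = 0.8829703475661817
cn(u+v) = (cn u·cn v − sn u·sn v·dn u·dn v)/D = 0.1364261409349366/0.8829703475661817 = 0.1545081794773533

cn(u+v)=0.1545082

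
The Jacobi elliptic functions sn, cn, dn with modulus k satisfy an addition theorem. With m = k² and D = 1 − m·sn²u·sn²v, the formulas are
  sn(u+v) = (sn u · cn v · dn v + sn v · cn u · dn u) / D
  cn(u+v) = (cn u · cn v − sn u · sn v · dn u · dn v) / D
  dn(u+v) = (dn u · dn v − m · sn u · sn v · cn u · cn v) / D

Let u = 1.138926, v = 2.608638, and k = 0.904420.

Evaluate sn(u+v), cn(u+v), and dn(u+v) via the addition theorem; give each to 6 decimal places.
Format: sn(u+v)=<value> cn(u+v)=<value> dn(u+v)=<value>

sn(u+v)=0.703734 cn(u+v)=-0.710464 dn(u+v)=0.771301

sn u = 0.8332133070126411, cn u = 0.5529517022462797, dn u = 0.657362192601327
sn v = 0.991123923149245, cn v = -0.1329412237090117, dn v = 0.443261601152269
m = k² = 0.8179755364
D = 1 − m·sn²u·sn²v = 0.4421613157368547
sn(u+v) = (sn u·cn v·dn v + sn v·cn u·dn u)/D = 0.3111638054157791/0.4421613157368547 = 0.7037336699101087
cn(u+v) = (cn u·cn v − sn u·sn v·dn u·dn v)/D = -0.314139643046397/0.4421613157368547 = -0.7104638779240294
dn(u+v) = (dn u·dn v − m·sn u·sn v·cn u·cn v)/D = 0.3410393735070815/0.4421613157368547 = 0.7713007931025011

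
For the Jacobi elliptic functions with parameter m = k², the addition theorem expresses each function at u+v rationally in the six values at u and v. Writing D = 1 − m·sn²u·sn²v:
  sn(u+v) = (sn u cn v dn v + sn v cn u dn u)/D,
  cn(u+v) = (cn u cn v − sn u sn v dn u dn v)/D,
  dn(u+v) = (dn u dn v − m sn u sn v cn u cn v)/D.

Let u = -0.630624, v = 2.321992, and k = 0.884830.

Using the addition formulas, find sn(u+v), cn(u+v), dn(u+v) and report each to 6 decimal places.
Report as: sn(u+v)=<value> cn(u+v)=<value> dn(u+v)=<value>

sn u = -0.5652432023986269, cn u = 0.8249243129779513, dn u = 0.8659421669167534
sn v = 0.9988696402674687, cn v = -0.04753358551527105, dn v = 0.4678085533265035
m = k² = 0.7829241289
D = 1 − m·sn²u·sn²v = 0.7504210226116232
sn(u+v) = (sn u·cn v·dn v + sn v·cn u·dn u)/D = 0.7260983867258222/0.7504210226116232 = 0.9675880137244114
cn(u+v) = (cn u·cn v − sn u·sn v·dn u·dn v)/D = 0.1895068441287353/0.7504210226116232 = 0.2525340287898806
dn(u+v) = (dn u·dn v − m·sn u·sn v·cn u·cn v)/D = 0.3877619615572111/0.7504210226116232 = 0.5167258777049153

sn(u+v)=0.967588 cn(u+v)=0.252534 dn(u+v)=0.516726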